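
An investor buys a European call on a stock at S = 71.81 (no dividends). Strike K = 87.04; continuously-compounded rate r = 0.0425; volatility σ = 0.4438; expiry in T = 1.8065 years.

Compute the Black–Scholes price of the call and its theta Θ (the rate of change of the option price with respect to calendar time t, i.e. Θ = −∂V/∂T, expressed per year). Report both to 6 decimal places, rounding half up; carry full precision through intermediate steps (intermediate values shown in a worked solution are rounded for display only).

price = 13.795197
Θ = -5.770613

σ√T = 0.4438·√1.8065 = 0.596494
d₁ = (ln(S/K) + (r+σ²/2)T) / (σ√T) = (ln(71.81/87.04) + (0.0425+0.4438²/2)·1.8065) / 0.596494 = (-0.192344 + 0.254679) / 0.596494 = 0.104502
d₂ = d₁ − σ√T = 0.104502 − 0.596494 = -0.491992
e^{−rT} = e^{−0.0425·1.8065} = 0.926097
N(d₁) = 0.541615,  N(d₂) = 0.311362
Call price V = S·N(d₁) − K·e^{−rT}·N(d₂) = 38.893342 − 25.098144 = 13.795197
φ(d₁) = (1/√(2π))·e^{−d₁²/2} = 0.396770
Θ = −S·φ(d₁)·σ/(2√T) − r·K·e^{−rT}·N(d₂) = −4.703942 − 1.066671 = -5.770613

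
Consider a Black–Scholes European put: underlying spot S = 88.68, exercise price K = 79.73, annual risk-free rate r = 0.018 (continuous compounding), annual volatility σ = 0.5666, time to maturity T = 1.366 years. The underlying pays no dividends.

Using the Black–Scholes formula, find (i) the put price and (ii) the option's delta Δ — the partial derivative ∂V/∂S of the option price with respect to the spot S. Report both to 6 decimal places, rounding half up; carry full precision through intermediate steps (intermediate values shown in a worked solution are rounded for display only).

price = 16.556682
Δ = -0.298440

σ√T = 0.5666·√1.366 = 0.662219
d₁ = (ln(S/K) + (r+σ²/2)T) / (σ√T) = (ln(88.68/79.73) + (0.018+0.5666²/2)·1.366) / 0.662219 = (0.106388 + 0.243855) / 0.662219 = 0.528894
d₂ = d₁ − σ√T = 0.528894 − 0.662219 = -0.133326
e^{−rT} = e^{−0.018·1.366} = 0.975712
N(−d₁) = 0.298440,  N(−d₂) = 0.553032
Put price V = K·e^{−rT}·N(−d₂) − S·N(−d₁) = 43.022303 − 26.465621 = 16.556682
Δ = −N(−d₁) = -0.298440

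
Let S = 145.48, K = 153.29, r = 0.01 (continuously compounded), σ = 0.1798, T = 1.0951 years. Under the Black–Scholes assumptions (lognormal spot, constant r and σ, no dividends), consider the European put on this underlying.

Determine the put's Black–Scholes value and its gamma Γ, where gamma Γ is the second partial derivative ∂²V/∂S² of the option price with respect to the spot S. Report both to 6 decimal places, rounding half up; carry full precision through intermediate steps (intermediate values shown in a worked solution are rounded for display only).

σ√T = 0.1798·√1.0951 = 0.188155
d₁ = (ln(S/K) + (r+σ²/2)T) / (σ√T) = (ln(145.48/153.29) + (0.01+0.1798²/2)·1.0951) / 0.188155 = (-0.052293 + 0.028652) / 0.188155 = -0.125645
d₂ = d₁ − σ√T = -0.125645 − 0.188155 = -0.313800
e^{−rT} = e^{−0.01·1.0951} = 0.989109
N(−d₁) = 0.549993,  N(−d₂) = 0.623164
Put price V = K·e^{−rT}·N(−d₂) − S·N(−d₁) = 94.484353 − 80.013039 = 14.471314
φ(d₁) = (1/√(2π))·e^{−d₁²/2} = 0.395806
Γ = φ(d₁) / (S·σ·√T) = 0.014460

price = 14.471314
Γ = 0.014460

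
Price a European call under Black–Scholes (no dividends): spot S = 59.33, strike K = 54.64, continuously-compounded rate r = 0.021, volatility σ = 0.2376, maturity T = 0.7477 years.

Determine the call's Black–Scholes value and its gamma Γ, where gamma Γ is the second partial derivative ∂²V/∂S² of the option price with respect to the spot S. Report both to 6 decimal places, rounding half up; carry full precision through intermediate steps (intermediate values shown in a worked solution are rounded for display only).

price = 7.913172
Γ = 0.027662

σ√T = 0.2376·√0.7477 = 0.205452
d₁ = (ln(S/K) + (r+σ²/2)T) / (σ√T) = (ln(59.33/54.64) + (0.021+0.2376²/2)·0.7477) / 0.205452 = (0.082349 + 0.036807) / 0.205452 = 0.579969
d₂ = d₁ − σ√T = 0.579969 − 0.205452 = 0.374518
e^{−rT} = e^{−0.021·0.7477} = 0.984421
N(d₁) = 0.719032,  N(d₂) = 0.645990
Call price V = S·N(d₁) − K·e^{−rT}·N(d₂) = 42.660190 − 34.747019 = 7.913172
φ(d₁) = (1/√(2π))·e^{−d₁²/2} = 0.337186
Γ = φ(d₁) / (S·σ·√T) = 0.027662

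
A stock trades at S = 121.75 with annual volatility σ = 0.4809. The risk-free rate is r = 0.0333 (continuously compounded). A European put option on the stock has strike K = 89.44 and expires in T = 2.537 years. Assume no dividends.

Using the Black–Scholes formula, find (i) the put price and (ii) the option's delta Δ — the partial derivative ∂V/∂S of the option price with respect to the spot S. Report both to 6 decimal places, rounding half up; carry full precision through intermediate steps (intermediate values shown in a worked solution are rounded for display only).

price = 14.306397
Δ = -0.185151

σ√T = 0.4809·√2.537 = 0.765976
d₁ = (ln(S/K) + (r+σ²/2)T) / (σ√T) = (ln(121.75/89.44) + (0.0333+0.4809²/2)·2.537) / 0.765976 = (0.308402 + 0.377842) / 0.765976 = 0.895907
d₂ = d₁ − σ√T = 0.895907 − 0.765976 = 0.129932
e^{−rT} = e^{−0.0333·2.537} = 0.918988
N(−d₁) = 0.185151,  N(−d₂) = 0.448310
Put price V = K·e^{−rT}·N(−d₂) − S·N(−d₁) = 36.848548 − 22.542150 = 14.306397
Δ = −N(−d₁) = -0.185151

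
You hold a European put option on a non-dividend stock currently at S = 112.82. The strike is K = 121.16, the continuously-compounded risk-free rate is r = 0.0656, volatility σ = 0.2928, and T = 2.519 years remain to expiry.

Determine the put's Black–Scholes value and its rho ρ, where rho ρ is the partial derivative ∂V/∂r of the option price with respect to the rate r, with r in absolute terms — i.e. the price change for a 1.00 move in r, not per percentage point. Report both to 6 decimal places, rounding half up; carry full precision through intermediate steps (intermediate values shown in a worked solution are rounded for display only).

price = 15.138475
ρ = -132.477852

σ√T = 0.2928·√2.519 = 0.464713
d₁ = (ln(S/K) + (r+σ²/2)T) / (σ√T) = (ln(112.82/121.16) + (0.0656+0.2928²/2)·2.519) / 0.464713 = (-0.071318 + 0.273226) / 0.464713 = 0.434477
d₂ = d₁ − σ√T = 0.434477 − 0.464713 = -0.030236
e^{−rT} = e^{−0.0656·2.519} = 0.847685
N(−d₁) = 0.331971,  N(−d₂) = 0.512061
Put price V = K·e^{−rT}·N(−d₂) − S·N(−d₁) = 52.591446 − 37.452971 = 15.138475
ρ = −K·T·e^{−rT}·N(−d₂) = -132.477852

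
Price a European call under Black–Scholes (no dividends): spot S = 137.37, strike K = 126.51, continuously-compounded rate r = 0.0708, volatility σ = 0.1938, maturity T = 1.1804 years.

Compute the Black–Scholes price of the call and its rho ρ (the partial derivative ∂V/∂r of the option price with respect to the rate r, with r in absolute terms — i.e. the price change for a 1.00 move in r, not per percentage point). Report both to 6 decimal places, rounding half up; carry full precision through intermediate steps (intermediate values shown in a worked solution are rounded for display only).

σ√T = 0.1938·√1.1804 = 0.210556
d₁ = (ln(S/K) + (r+σ²/2)T) / (σ√T) = (ln(137.37/126.51) + (0.0708+0.1938²/2)·1.1804) / 0.210556 = (0.082357 + 0.105739) / 0.210556 = 0.893328
d₂ = d₁ − σ√T = 0.893328 − 0.210556 = 0.682772
e^{−rT} = e^{−0.0708·1.1804} = 0.919825
N(d₁) = 0.814159,  N(d₂) = 0.752625
Call price V = S·N(d₁) − K·e^{−rT}·N(d₂) = 111.841066 − 87.580663 = 24.260403
ρ = K·T·e^{−rT}·N(d₂) = 103.380215

price = 24.260403
ρ = 103.380215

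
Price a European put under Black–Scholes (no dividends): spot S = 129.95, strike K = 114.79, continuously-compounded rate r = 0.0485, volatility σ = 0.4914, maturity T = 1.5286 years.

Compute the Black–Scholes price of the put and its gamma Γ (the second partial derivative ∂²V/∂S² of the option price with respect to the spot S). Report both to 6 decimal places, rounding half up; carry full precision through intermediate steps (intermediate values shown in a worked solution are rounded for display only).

σ√T = 0.4914·√1.5286 = 0.607550
d₁ = (ln(S/K) + (r+σ²/2)T) / (σ√T) = (ln(129.95/114.79) + (0.0485+0.4914²/2)·1.5286) / 0.607550 = (0.124045 + 0.258696) / 0.607550 = 0.629974
d₂ = d₁ − σ√T = 0.629974 − 0.607550 = 0.022424
e^{−rT} = e^{−0.0485·1.5286} = 0.928544
N(−d₁) = 0.264356,  N(−d₂) = 0.491055
Put price V = K·e^{−rT}·N(−d₂) − S·N(−d₁) = 52.340348 − 34.353016 = 17.987332
φ(d₁) = (1/√(2π))·e^{−d₁²/2} = 0.327138
Γ = φ(d₁) / (S·σ·√T) = 0.004144

price = 17.987332
Γ = 0.004144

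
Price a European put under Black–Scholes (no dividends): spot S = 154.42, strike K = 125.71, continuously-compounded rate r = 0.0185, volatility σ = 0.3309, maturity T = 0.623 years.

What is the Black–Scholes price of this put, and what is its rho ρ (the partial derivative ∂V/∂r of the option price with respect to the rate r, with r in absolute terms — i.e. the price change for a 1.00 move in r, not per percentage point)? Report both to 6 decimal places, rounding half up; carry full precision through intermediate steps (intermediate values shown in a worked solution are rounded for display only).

price = 4.090510
ρ = -18.705962

σ√T = 0.3309·√0.623 = 0.261181
d₁ = (ln(S/K) + (r+σ²/2)T) / (σ√T) = (ln(154.42/125.71) + (0.0185+0.3309²/2)·0.623) / 0.261181 = (0.205698 + 0.045633) / 0.261181 = 0.962291
d₂ = d₁ − σ√T = 0.962291 − 0.261181 = 0.701110
e^{−rT} = e^{−0.0185·0.623} = 0.988541
N(−d₁) = 0.167952,  N(−d₂) = 0.241617
Put price V = K·e^{−rT}·N(−d₂) − S·N(−d₁) = 30.025621 − 25.935111 = 4.090510
ρ = −K·T·e^{−rT}·N(−d₂) = -18.705962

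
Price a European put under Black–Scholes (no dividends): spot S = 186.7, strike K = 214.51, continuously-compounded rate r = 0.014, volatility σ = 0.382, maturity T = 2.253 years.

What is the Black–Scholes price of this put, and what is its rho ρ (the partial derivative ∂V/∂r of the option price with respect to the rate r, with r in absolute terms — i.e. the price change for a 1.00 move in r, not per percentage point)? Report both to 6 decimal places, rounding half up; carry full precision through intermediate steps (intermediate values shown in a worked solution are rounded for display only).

σ√T = 0.382·√2.253 = 0.573382
d₁ = (ln(S/K) + (r+σ²/2)T) / (σ√T) = (ln(186.7/214.51) + (0.014+0.382²/2)·2.253) / 0.573382 = (-0.138853 + 0.195925) / 0.573382 = 0.099536
d₂ = d₁ − σ√T = 0.099536 − 0.573382 = -0.473846
e^{−rT} = e^{−0.014·2.253} = 0.968950
N(−d₁) = 0.460356,  N(−d₂) = 0.682195
Put price V = K·e^{−rT}·N(−d₂) − S·N(−d₁) = 141.793930 − 85.948539 = 55.845391
ρ = −K·T·e^{−rT}·N(−d₂) = -319.461724

price = 55.845391
ρ = -319.461724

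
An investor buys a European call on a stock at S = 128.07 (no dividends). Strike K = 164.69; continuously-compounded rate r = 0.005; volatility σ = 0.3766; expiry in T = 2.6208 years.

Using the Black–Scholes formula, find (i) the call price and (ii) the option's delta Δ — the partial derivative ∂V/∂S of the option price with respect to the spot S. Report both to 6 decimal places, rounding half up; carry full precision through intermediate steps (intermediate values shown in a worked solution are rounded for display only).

σ√T = 0.3766·√2.6208 = 0.609673
d₁ = (ln(S/K) + (r+σ²/2)T) / (σ√T) = (ln(128.07/164.69) + (0.005+0.3766²/2)·2.6208) / 0.609673 = (-0.251488 + 0.198955) / 0.609673 = -0.086166
d₂ = d₁ − σ√T = -0.086166 − 0.609673 = -0.695839
e^{−rT} = e^{−0.005·2.6208} = 0.986981
N(d₁) = 0.465667,  N(d₂) = 0.243265
Call price V = S·N(d₁) − K·e^{−rT}·N(d₂) = 59.638004 − 39.541702 = 20.096302
Δ = N(d₁) = 0.465667

price = 20.096302
Δ = 0.465667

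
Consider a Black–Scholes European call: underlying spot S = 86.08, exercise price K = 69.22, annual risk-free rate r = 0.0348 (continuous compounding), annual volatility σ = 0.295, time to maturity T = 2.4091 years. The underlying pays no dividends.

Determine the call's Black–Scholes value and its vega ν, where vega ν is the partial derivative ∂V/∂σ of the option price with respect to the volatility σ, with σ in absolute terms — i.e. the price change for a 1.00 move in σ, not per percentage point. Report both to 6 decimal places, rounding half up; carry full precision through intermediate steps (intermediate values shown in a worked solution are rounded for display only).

price = 27.538151
ν = 35.930530

σ√T = 0.295·√2.4091 = 0.457878
d₁ = (ln(S/K) + (r+σ²/2)T) / (σ√T) = (ln(86.08/69.22) + (0.0348+0.295²/2)·2.4091) / 0.457878 = (0.217987 + 0.188663) / 0.457878 = 0.888119
d₂ = d₁ − σ√T = 0.888119 − 0.457878 = 0.430242
e^{−rT} = e^{−0.0348·2.4091} = 0.919581
N(d₁) = 0.812762,  N(d₂) = 0.666490
Call price V = S·N(d₁) − K·e^{−rT}·N(d₂) = 69.962525 − 42.424374 = 27.538151
φ(d₁) = (1/√(2π))·e^{−d₁²/2} = 0.268927
ν = S·φ(d₁)·√T = 35.930530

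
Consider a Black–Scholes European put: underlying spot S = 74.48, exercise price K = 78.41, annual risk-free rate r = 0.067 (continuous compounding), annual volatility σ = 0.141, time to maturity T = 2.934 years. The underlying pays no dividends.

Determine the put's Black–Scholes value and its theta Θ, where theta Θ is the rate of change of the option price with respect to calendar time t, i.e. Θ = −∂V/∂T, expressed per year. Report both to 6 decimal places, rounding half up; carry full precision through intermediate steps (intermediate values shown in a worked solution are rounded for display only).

price = 2.805996
Θ = 0.419260

σ√T = 0.141·√2.934 = 0.241518
d₁ = (ln(S/K) + (r+σ²/2)T) / (σ√T) = (ln(74.48/78.41) + (0.067+0.141²/2)·2.934) / 0.241518 = (-0.051421 + 0.225743) / 0.241518 = 0.721779
d₂ = d₁ − σ√T = 0.721779 − 0.241518 = 0.480262
e^{−rT} = e^{−0.067·2.934} = 0.821537
N(−d₁) = 0.235215,  N(−d₂) = 0.315521
Put price V = K·e^{−rT}·N(−d₂) − S·N(−d₁) = 20.324813 − 17.518817 = 2.805996
φ(d₁) = (1/√(2π))·e^{−d₁²/2} = 0.307457
Θ = −S·φ(d₁)·σ/(2√T) + r·K·e^{−rT}·N(−d₂) = −0.942503 + 1.361762 = 0.419260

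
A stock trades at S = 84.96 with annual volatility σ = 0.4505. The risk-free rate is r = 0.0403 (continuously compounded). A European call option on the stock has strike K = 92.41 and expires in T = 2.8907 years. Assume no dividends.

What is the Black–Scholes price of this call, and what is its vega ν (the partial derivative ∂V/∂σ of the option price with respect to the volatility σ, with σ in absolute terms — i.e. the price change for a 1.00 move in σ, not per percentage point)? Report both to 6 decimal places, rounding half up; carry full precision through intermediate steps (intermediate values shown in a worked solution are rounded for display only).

price = 26.312907
ν = 52.643387

σ√T = 0.4505·√2.8907 = 0.765943
d₁ = (ln(S/K) + (r+σ²/2)T) / (σ√T) = (ln(84.96/92.41) + (0.0403+0.4505²/2)·2.8907) / 0.765943 = (-0.084055 + 0.409829) / 0.765943 = 0.425325
d₂ = d₁ − σ√T = 0.425325 − 0.765943 = -0.340618
e^{−rT} = e^{−0.0403·2.8907} = 0.890034
N(d₁) = 0.664700,  N(d₂) = 0.366696
Call price V = S·N(d₁) − K·e^{−rT}·N(d₂) = 56.472926 − 30.160019 = 26.312907
φ(d₁) = (1/√(2π))·e^{−d₁²/2} = 0.364441
ν = S·φ(d₁)·√T = 52.643387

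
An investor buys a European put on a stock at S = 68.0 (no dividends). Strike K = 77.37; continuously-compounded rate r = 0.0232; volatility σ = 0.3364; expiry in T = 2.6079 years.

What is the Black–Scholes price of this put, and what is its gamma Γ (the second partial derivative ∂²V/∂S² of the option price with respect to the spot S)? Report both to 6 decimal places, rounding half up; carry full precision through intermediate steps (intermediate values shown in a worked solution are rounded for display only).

price = 17.605769
Γ = 0.010686

σ√T = 0.3364·√2.6079 = 0.543252
d₁ = (ln(S/K) + (r+σ²/2)T) / (σ√T) = (ln(68.0/77.37) + (0.0232+0.3364²/2)·2.6079) / 0.543252 = (-0.129091 + 0.208065) / 0.543252 = 0.145371
d₂ = d₁ − σ√T = 0.145371 − 0.543252 = -0.397881
e^{−rT} = e^{−0.0232·2.6079} = 0.941291
N(−d₁) = 0.442209,  N(−d₂) = 0.654641
Put price V = K·e^{−rT}·N(−d₂) − S·N(−d₁) = 47.675969 − 30.070200 = 17.605769
φ(d₁) = (1/√(2π))·e^{−d₁²/2} = 0.394749
Γ = φ(d₁) / (S·σ·√T) = 0.010686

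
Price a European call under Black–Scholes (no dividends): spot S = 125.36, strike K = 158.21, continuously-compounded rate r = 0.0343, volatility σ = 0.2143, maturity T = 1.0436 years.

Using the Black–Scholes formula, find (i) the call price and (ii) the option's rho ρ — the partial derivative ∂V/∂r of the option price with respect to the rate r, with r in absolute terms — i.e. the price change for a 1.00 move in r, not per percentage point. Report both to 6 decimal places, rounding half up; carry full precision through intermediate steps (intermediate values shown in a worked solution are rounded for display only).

price = 3.032629
ρ = 24.927161

σ√T = 0.2143·√1.0436 = 0.218922
d₁ = (ln(S/K) + (r+σ²/2)T) / (σ√T) = (ln(125.36/158.21) + (0.0343+0.2143²/2)·1.0436) / 0.218922 = (-0.232734 + 0.059759) / 0.218922 = -0.790121
d₂ = d₁ − σ√T = -0.790121 − 0.218922 = -1.009043
e^{−rT} = e^{−0.0343·1.0436} = 0.964838
N(d₁) = 0.214729,  N(d₂) = 0.156477
Call price V = S·N(d₁) − K·e^{−rT}·N(d₂) = 26.918372 − 23.885743 = 3.032629
ρ = K·T·e^{−rT}·N(d₂) = 24.927161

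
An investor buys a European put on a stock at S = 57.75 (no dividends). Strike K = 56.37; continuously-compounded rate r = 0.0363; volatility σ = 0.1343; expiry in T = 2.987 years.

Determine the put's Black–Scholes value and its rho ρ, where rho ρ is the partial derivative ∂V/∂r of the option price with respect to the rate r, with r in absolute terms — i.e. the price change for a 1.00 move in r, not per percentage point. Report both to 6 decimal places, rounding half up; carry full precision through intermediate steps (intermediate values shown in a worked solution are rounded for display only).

price = 2.208308
ρ = -49.016542

σ√T = 0.1343·√2.987 = 0.232110
d₁ = (ln(S/K) + (r+σ²/2)T) / (σ√T) = (ln(57.75/56.37) + (0.0363+0.1343²/2)·2.987) / 0.232110 = (0.024186 + 0.135366) / 0.232110 = 0.687398
d₂ = d₁ − σ√T = 0.687398 − 0.232110 = 0.455288
e^{−rT} = e^{−0.0363·2.987} = 0.897243
N(−d₁) = 0.245916,  N(−d₂) = 0.324451
Put price V = K·e^{−rT}·N(−d₂) − S·N(−d₁) = 16.409957 − 14.201649 = 2.208308
ρ = −K·T·e^{−rT}·N(−d₂) = -49.016542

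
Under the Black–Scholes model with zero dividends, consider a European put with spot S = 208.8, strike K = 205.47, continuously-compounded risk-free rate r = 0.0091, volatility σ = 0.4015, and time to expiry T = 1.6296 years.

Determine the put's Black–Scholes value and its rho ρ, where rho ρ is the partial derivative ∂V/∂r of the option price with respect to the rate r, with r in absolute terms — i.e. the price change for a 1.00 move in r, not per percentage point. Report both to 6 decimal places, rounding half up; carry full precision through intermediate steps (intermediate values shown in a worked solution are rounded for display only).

σ√T = 0.4015·√1.6296 = 0.512538
d₁ = (ln(S/K) + (r+σ²/2)T) / (σ√T) = (ln(208.8/205.47) + (0.0091+0.4015²/2)·1.6296) / 0.512538 = (0.016077 + 0.146177) / 0.512538 = 0.316569
d₂ = d₁ − σ√T = 0.316569 − 0.512538 = -0.195969
e^{−rT} = e^{−0.0091·1.6296} = 0.985280
N(−d₁) = 0.375785,  N(−d₂) = 0.577683
Put price V = K·e^{−rT}·N(−d₂) − S·N(−d₁) = 116.949254 − 78.463956 = 38.485298
ρ = −K·T·e^{−rT}·N(−d₂) = -190.580505

price = 38.485298
ρ = -190.580505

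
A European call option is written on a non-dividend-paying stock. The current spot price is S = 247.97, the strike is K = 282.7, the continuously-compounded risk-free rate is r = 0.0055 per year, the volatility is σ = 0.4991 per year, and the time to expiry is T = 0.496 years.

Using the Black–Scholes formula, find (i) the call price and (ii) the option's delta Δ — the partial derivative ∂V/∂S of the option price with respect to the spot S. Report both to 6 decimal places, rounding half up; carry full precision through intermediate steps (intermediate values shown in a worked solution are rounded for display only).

σ√T = 0.4991·√0.496 = 0.351502
d₁ = (ln(S/K) + (r+σ²/2)T) / (σ√T) = (ln(247.97/282.7) + (0.0055+0.4991²/2)·0.496) / 0.351502 = (-0.131078 + 0.064505) / 0.351502 = -0.189397
d₂ = d₁ − σ√T = -0.189397 − 0.351502 = -0.540899
e^{−rT} = e^{−0.0055·0.496} = 0.997276
N(d₁) = 0.424891,  N(d₂) = 0.294288
Call price V = S·N(d₁) − K·e^{−rT}·N(d₂) = 105.360188 − 82.968699 = 22.391489
Δ = N(d₁) = 0.424891

price = 22.391489
Δ = 0.424891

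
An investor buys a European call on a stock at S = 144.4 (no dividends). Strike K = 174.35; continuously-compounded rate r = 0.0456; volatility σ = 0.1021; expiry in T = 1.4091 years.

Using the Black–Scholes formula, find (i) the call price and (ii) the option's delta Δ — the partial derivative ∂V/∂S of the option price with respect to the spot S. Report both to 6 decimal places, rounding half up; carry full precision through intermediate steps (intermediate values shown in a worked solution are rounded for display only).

price = 1.477473
Δ = 0.167434

σ√T = 0.1021·√1.4091 = 0.121198
d₁ = (ln(S/K) + (r+σ²/2)T) / (σ√T) = (ln(144.4/174.35) + (0.0456+0.1021²/2)·1.4091) / 0.121198 = (-0.188478 + 0.071599) / 0.121198 = -0.964354
d₂ = d₁ − σ√T = -0.964354 − 0.121198 = -1.085552
e^{−rT} = e^{−0.0456·1.4091} = 0.937766
N(d₁) = 0.167434,  N(d₂) = 0.138839
Call price V = S·N(d₁) − K·e^{−rT}·N(d₂) = 24.177513 − 22.700039 = 1.477473
Δ = N(d₁) = 0.167434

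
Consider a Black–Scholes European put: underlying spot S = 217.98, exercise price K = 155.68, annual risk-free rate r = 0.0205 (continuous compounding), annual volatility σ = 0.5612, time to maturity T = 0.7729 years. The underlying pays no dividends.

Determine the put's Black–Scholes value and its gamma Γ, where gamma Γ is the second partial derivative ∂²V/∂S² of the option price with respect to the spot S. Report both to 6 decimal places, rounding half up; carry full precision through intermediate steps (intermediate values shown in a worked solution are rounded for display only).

σ√T = 0.5612·√0.7729 = 0.493377
d₁ = (ln(S/K) + (r+σ²/2)T) / (σ√T) = (ln(217.98/155.68) + (0.0205+0.5612²/2)·0.7729) / 0.493377 = (0.336601 + 0.137555) / 0.493377 = 0.961041
d₂ = d₁ − σ√T = 0.961041 − 0.493377 = 0.467663
e^{−rT} = e^{−0.0205·0.7729} = 0.984280
N(−d₁) = 0.168266,  N(−d₂) = 0.320013
Put price V = K·e^{−rT}·N(−d₂) − S·N(−d₁) = 49.036439 − 36.678593 = 12.357847
φ(d₁) = (1/√(2π))·e^{−d₁²/2} = 0.251393
Γ = φ(d₁) / (S·σ·√T) = 0.002338

price = 12.357847
Γ = 0.002338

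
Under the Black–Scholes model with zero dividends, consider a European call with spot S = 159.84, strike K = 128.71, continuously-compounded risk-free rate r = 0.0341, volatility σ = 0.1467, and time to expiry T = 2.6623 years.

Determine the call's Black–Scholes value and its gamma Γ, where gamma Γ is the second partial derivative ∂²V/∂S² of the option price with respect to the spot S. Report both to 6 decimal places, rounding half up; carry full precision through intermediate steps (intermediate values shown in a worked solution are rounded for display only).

σ√T = 0.1467·√2.6623 = 0.239364
d₁ = (ln(S/K) + (r+σ²/2)T) / (σ√T) = (ln(159.84/128.71) + (0.0341+0.1467²/2)·2.6623) / 0.239364 = (0.216612 + 0.119432) / 0.239364 = 1.403902
d₂ = d₁ − σ√T = 1.403902 − 0.239364 = 1.164538
e^{−rT} = e^{−0.0341·2.6623} = 0.913215
N(d₁) = 0.919826,  N(d₂) = 0.877897
Call price V = S·N(d₁) − K·e^{−rT}·N(d₂) = 147.024989 − 103.187881 = 43.837108
φ(d₁) = (1/√(2π))·e^{−d₁²/2} = 0.148911
Γ = φ(d₁) / (S·σ·√T) = 0.003892

price = 43.837108
Γ = 0.003892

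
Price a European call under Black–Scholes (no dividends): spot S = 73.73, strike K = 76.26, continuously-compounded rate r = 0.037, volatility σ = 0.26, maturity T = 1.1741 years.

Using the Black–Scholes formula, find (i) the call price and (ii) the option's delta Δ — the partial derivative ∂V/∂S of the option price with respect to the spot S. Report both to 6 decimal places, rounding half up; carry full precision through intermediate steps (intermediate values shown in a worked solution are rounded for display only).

price = 8.580284
Δ = 0.569580

σ√T = 0.26·√1.1741 = 0.281725
d₁ = (ln(S/K) + (r+σ²/2)T) / (σ√T) = (ln(73.73/76.26) + (0.037+0.26²/2)·1.1741) / 0.281725 = (-0.033739 + 0.083126) / 0.281725 = 0.175304
d₂ = d₁ − σ√T = 0.175304 − 0.281725 = -0.106422
e^{−rT} = e^{−0.037·1.1741} = 0.957488
N(d₁) = 0.569580,  N(d₂) = 0.457624
Call price V = S·N(d₁) − K·e^{−rT}·N(d₂) = 41.995097 − 33.414813 = 8.580284
Δ = N(d₁) = 0.569580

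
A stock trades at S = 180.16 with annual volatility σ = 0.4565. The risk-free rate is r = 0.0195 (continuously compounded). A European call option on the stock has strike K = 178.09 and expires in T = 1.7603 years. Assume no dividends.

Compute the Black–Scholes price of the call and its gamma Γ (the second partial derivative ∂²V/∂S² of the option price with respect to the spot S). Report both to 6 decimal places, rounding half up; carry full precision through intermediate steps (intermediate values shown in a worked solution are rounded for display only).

price = 46.069940
Γ = 0.003403

σ√T = 0.4565·√1.7603 = 0.605667
d₁ = (ln(S/K) + (r+σ²/2)T) / (σ√T) = (ln(180.16/178.09) + (0.0195+0.4565²/2)·1.7603) / 0.605667 = (0.011556 + 0.217742) / 0.605667 = 0.378588
d₂ = d₁ − σ√T = 0.378588 − 0.605667 = -0.227079
e^{−rT} = e^{−0.0195·1.7603} = 0.966257
N(d₁) = 0.647503,  N(d₂) = 0.410181
Call price V = S·N(d₁) − K·e^{−rT}·N(d₂) = 116.654180 − 70.584239 = 46.069940
φ(d₁) = (1/√(2π))·e^{−d₁²/2} = 0.371353
Γ = φ(d₁) / (S·σ·√T) = 0.003403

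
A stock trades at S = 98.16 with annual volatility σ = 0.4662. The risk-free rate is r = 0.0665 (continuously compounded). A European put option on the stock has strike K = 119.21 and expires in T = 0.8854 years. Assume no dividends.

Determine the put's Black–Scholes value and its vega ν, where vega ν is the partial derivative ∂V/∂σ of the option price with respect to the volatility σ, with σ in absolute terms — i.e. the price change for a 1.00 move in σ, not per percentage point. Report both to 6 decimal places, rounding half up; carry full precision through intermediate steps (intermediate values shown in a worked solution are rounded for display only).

σ√T = 0.4662·√0.8854 = 0.438674
d₁ = (ln(S/K) + (r+σ²/2)T) / (σ√T) = (ln(98.16/119.21) + (0.0665+0.4662²/2)·0.8854) / 0.438674 = (-0.194288 + 0.155097) / 0.438674 = -0.089340
d₂ = d₁ − σ√T = -0.089340 − 0.438674 = -0.528014
e^{−rT} = e^{−0.0665·0.8854} = 0.942821
N(−d₁) = 0.535594,  N(−d₂) = 0.701255
Put price V = K·e^{−rT}·N(−d₂) − S·N(−d₁) = 78.816652 − 52.573930 = 26.242722
φ(d₁) = (1/√(2π))·e^{−d₁²/2} = 0.397353
ν = S·φ(d₁)·√T = 36.701277

price = 26.242722
ν = 36.701277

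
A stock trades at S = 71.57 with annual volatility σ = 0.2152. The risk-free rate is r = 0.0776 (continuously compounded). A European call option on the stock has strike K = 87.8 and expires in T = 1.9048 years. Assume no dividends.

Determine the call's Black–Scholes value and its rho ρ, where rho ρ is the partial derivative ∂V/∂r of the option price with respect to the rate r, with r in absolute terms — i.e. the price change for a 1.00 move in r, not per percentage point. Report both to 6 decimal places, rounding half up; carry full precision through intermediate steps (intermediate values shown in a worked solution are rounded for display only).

price = 6.768287
ρ = 52.988923

σ√T = 0.2152·√1.9048 = 0.297007
d₁ = (ln(S/K) + (r+σ²/2)T) / (σ√T) = (ln(71.57/87.8) + (0.0776+0.2152²/2)·1.9048) / 0.297007 = (-0.204386 + 0.191919) / 0.297007 = -0.041973
d₂ = d₁ − σ√T = -0.041973 − 0.297007 = -0.338981
e^{−rT} = e^{−0.0776·1.9048} = 0.862593
N(d₁) = 0.483260,  N(d₂) = 0.367312
Call price V = S·N(d₁) − K·e^{−rT}·N(d₂) = 34.586915 − 27.818628 = 6.768287
ρ = K·T·e^{−rT}·N(d₂) = 52.988923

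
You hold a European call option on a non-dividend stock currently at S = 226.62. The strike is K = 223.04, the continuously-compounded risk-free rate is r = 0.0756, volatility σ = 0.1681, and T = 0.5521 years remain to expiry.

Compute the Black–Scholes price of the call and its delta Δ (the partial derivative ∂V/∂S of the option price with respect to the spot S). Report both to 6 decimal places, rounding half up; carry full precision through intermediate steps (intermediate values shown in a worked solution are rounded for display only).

price = 18.464418
Δ = 0.699897

σ√T = 0.1681·√0.5521 = 0.124904
d₁ = (ln(S/K) + (r+σ²/2)T) / (σ√T) = (ln(226.62/223.04) + (0.0756+0.1681²/2)·0.5521) / 0.124904 = (0.015923 + 0.049539) / 0.124904 = 0.524104
d₂ = d₁ − σ√T = 0.524104 − 0.124904 = 0.399200
e^{−rT} = e^{−0.0756·0.5521} = 0.959120
N(d₁) = 0.699897,  N(d₂) = 0.655127
Call price V = S·N(d₁) − K·e^{−rT}·N(d₂) = 158.610653 − 140.146235 = 18.464418
Δ = N(d₁) = 0.699897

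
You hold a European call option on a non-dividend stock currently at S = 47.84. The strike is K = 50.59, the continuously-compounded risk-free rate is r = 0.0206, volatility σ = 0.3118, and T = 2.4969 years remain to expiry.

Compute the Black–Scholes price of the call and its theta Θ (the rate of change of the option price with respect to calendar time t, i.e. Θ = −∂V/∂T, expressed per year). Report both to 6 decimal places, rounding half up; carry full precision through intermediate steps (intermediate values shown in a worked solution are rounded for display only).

σ√T = 0.3118·√2.4969 = 0.492693
d₁ = (ln(S/K) + (r+σ²/2)T) / (σ√T) = (ln(47.84/50.59) + (0.0206+0.3118²/2)·2.4969) / 0.492693 = (-0.055892 + 0.172810) / 0.492693 = 0.237303
d₂ = d₁ − σ√T = 0.237303 − 0.492693 = -0.255390
e^{−rT} = e^{−0.0206·2.4969} = 0.949864
N(d₁) = 0.593789,  N(d₂) = 0.399211
Call price V = S·N(d₁) − K·e^{−rT}·N(d₂) = 28.406875 − 19.183534 = 9.223341
φ(d₁) = (1/√(2π))·e^{−d₁²/2} = 0.387866
Θ = −S·φ(d₁)·σ/(2√T) − r·K·e^{−rT}·N(d₂) = −1.830706 − 0.395181 = -2.225887

price = 9.223341
Θ = -2.225887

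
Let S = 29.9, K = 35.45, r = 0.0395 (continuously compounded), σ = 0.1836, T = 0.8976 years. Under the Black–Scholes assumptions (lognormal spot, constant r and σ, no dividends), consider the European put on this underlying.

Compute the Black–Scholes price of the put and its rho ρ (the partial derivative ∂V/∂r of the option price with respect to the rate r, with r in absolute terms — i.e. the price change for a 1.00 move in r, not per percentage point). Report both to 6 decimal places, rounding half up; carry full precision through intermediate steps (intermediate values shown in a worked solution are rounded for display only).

price = 5.012345
ρ = -24.742761

σ√T = 0.1836·√0.8976 = 0.173946
d₁ = (ln(S/K) + (r+σ²/2)T) / (σ√T) = (ln(29.9/35.45) + (0.0395+0.1836²/2)·0.8976) / 0.173946 = (-0.170265 + 0.050584) / 0.173946 = -0.688036
d₂ = d₁ − σ√T = -0.688036 − 0.173946 = -0.861982
e^{−rT} = e^{−0.0395·0.8976} = 0.965166
N(−d₁) = 0.754285,  N(−d₂) = 0.805651
Put price V = K·e^{−rT}·N(−d₂) − S·N(−d₁) = 27.565464 − 22.553119 = 5.012345
ρ = −K·T·e^{−rT}·N(−d₂) = -24.742761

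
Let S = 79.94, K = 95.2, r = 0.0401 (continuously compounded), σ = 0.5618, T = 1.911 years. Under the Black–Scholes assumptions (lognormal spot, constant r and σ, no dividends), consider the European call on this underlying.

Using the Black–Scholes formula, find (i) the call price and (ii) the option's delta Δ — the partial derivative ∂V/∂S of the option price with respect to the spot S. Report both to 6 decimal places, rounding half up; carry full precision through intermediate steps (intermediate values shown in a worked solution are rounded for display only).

price = 21.477342
Δ = 0.603352

σ√T = 0.5618·√1.911 = 0.776626
d₁ = (ln(S/K) + (r+σ²/2)T) / (σ√T) = (ln(79.94/95.2) + (0.0401+0.5618²/2)·1.911) / 0.776626 = (-0.174704 + 0.378205) / 0.776626 = 0.262033
d₂ = d₁ − σ√T = 0.262033 − 0.776626 = -0.514593
e^{−rT} = e^{−0.0401·1.911} = 0.926231
N(d₁) = 0.603352,  N(d₂) = 0.303419
Call price V = S·N(d₁) − K·e^{−rT}·N(d₂) = 48.231958 − 26.754616 = 21.477342
Δ = N(d₁) = 0.603352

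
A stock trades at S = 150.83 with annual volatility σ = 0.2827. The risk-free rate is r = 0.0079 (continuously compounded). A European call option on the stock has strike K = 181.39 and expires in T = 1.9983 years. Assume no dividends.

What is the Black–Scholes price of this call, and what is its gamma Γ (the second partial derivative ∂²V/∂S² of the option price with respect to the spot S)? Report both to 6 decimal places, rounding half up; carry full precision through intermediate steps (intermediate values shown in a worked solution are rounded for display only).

price = 14.476424
Γ = 0.006457

σ√T = 0.2827·√1.9983 = 0.399628
d₁ = (ln(S/K) + (r+σ²/2)T) / (σ√T) = (ln(150.83/181.39) + (0.0079+0.2827²/2)·1.9983) / 0.399628 = (-0.184496 + 0.095638) / 0.399628 = -0.222352
d₂ = d₁ − σ√T = -0.222352 − 0.399628 = -0.621980
e^{−rT} = e^{−0.0079·1.9983} = 0.984337
N(d₁) = 0.412020,  N(d₂) = 0.266977
Call price V = S·N(d₁) − K·e^{−rT}·N(d₂) = 62.144971 − 47.668547 = 14.476424
φ(d₁) = (1/√(2π))·e^{−d₁²/2} = 0.389201
Γ = φ(d₁) / (S·σ·√T) = 0.006457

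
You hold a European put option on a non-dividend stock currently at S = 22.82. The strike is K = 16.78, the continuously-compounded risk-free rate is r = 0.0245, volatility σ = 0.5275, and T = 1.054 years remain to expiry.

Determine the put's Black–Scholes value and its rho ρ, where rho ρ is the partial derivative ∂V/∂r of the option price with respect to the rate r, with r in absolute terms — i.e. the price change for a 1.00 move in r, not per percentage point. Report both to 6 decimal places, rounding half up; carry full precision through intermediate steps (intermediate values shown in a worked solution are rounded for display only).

σ√T = 0.5275·√1.054 = 0.541555
d₁ = (ln(S/K) + (r+σ²/2)T) / (σ√T) = (ln(22.82/16.78) + (0.0245+0.5275²/2)·1.054) / 0.541555 = (0.307450 + 0.172464) / 0.541555 = 0.886177
d₂ = d₁ − σ√T = 0.886177 − 0.541555 = 0.344622
e^{−rT} = e^{−0.0245·1.054} = 0.974508
N(−d₁) = 0.187761,  N(−d₂) = 0.365189
Put price V = K·e^{−rT}·N(−d₂) − S·N(−d₁) = 5.971665 − 4.284709 = 1.686955
ρ = −K·T·e^{−rT}·N(−d₂) = -6.294134

price = 1.686955
ρ = -6.294134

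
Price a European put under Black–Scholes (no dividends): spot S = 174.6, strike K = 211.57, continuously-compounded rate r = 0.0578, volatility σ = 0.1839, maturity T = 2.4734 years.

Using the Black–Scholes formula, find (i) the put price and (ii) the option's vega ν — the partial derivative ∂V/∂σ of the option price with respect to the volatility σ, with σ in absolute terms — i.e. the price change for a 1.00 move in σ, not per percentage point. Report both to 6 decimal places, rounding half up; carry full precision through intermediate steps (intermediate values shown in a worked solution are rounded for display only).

price = 25.267561
ν = 109.512633

σ√T = 0.1839·√2.4734 = 0.289220
d₁ = (ln(S/K) + (r+σ²/2)T) / (σ√T) = (ln(174.6/211.57) + (0.0578+0.1839²/2)·2.4734) / 0.289220 = (-0.192058 + 0.184787) / 0.289220 = -0.025142
d₂ = d₁ − σ√T = -0.025142 − 0.289220 = -0.314362
e^{−rT} = e^{−0.0578·2.4734} = 0.866787
N(−d₁) = 0.510029,  N(−d₂) = 0.623377
Put price V = K·e^{−rT}·N(−d₂) − S·N(−d₁) = 114.318640 − 89.051078 = 25.267561
φ(d₁) = (1/√(2π))·e^{−d₁²/2} = 0.398816
ν = S·φ(d₁)·√T = 109.512633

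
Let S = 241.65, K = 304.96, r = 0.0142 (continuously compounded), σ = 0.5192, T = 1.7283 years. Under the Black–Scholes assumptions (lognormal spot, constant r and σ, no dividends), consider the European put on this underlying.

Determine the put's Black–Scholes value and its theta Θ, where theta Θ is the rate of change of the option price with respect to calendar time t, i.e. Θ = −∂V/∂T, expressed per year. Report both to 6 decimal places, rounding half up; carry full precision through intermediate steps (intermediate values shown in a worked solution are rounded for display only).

σ√T = 0.5192·√1.7283 = 0.682565
d₁ = (ln(S/K) + (r+σ²/2)T) / (σ√T) = (ln(241.65/304.96) + (0.0142+0.5192²/2)·1.7283) / 0.682565 = (-0.232690 + 0.257490) / 0.682565 = 0.036333
d₂ = d₁ − σ√T = 0.036333 − 0.682565 = -0.646233
e^{−rT} = e^{−0.0142·1.7283} = 0.975757
N(−d₁) = 0.485509,  N(−d₂) = 0.740936
Put price V = K·e^{−rT}·N(−d₂) − S·N(−d₁) = 220.477867 − 117.323147 = 103.154719
φ(d₁) = (1/√(2π))·e^{−d₁²/2} = 0.398679
Θ = −S·φ(d₁)·σ/(2√T) + r·K·e^{−rT}·N(−d₂) = −19.024153 + 3.130786 = -15.893368

price = 103.154719
Θ = -15.893368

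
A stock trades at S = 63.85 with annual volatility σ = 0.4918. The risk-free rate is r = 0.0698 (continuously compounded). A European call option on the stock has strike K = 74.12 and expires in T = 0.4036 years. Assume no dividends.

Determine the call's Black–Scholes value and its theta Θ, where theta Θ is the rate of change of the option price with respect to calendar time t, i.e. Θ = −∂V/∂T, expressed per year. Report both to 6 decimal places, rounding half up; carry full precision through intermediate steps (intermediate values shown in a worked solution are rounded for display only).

σ√T = 0.4918·√0.4036 = 0.312438
d₁ = (ln(S/K) + (r+σ²/2)T) / (σ√T) = (ln(63.85/74.12) + (0.0698+0.4918²/2)·0.4036) / 0.312438 = (-0.149149 + 0.076980) / 0.312438 = -0.230986
d₂ = d₁ − σ√T = -0.230986 − 0.312438 = -0.543424
e^{−rT} = e^{−0.0698·0.4036} = 0.972222
N(d₁) = 0.408663,  N(d₂) = 0.293419
Call price V = S·N(d₁) − K·e^{−rT}·N(d₂) = 26.093132 − 21.144092 = 4.949040
φ(d₁) = (1/√(2π))·e^{−d₁²/2} = 0.388440
Θ = −S·φ(d₁)·σ/(2√T) − r·K·e^{−rT}·N(d₂) = −9.599932 − 1.475858 = -11.075790

price = 4.949040
Θ = -11.075790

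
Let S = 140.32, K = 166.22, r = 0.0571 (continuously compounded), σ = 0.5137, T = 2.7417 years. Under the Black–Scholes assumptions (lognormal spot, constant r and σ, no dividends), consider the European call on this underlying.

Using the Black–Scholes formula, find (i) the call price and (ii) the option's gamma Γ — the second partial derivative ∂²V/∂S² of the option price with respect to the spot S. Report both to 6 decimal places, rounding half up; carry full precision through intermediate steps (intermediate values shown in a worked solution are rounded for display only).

price = 45.615463
Γ = 0.003073

σ√T = 0.5137·√2.7417 = 0.850589
d₁ = (ln(S/K) + (r+σ²/2)T) / (σ√T) = (ln(140.32/166.22) + (0.0571+0.5137²/2)·2.7417) / 0.850589 = (-0.169387 + 0.518302) / 0.850589 = 0.410204
d₂ = d₁ − σ√T = 0.410204 − 0.850589 = -0.440385
e^{−rT} = e^{−0.0571·2.7417} = 0.855088
N(d₁) = 0.659172,  N(d₂) = 0.329829
Call price V = S·N(d₁) − K·e^{−rT}·N(d₂) = 92.494994 − 46.879531 = 45.615463
φ(d₁) = (1/√(2π))·e^{−d₁²/2} = 0.366751
Γ = φ(d₁) / (S·σ·√T) = 0.003073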